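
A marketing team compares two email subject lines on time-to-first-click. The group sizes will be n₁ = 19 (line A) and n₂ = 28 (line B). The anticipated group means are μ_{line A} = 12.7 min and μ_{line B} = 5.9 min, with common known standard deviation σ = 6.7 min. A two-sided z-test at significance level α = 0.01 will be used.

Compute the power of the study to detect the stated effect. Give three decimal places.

Power ≈ 0.799

Standardized effect: d = |μ_{line A} − μ_{line B}| / σ = |12.7 − 5.9| / 6.7 = 1.0149
Noncentrality parameter: δ = d / √(1/n₁ + 1/n₂) = 1.0149 / √(1/19 + 1/28) = 3.4146
Two-sided α = 0.01 → critical value z_{0.005} = 2.576.
Power = Φ(δ − 2.576) + Φ(−δ − 2.576) = Φ(0.839) + Φ(-5.990) = 0.7992 + 0.0000 = 0.7992.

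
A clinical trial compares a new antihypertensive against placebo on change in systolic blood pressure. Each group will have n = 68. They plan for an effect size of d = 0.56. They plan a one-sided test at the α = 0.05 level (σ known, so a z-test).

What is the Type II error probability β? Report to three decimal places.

β ≈ 0.053

Noncentrality parameter: δ = d·√(n/2) = 0.56 × √(68/2) = 3.2653
One-sided α = 0.05 → critical value z_{0.05} = 1.645.
Power = P(Z > 1.645 − δ) = Φ(1.620) = 0.9474.
Type II error: β = 1 − power = 1 − 0.9474 = 0.0526.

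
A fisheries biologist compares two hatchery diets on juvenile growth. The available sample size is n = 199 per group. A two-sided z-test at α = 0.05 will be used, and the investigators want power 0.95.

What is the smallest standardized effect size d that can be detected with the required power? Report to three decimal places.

Need Φ(δ − 1.960) = 0.95, so δ = 1.960 + 1.645 = 3.605.
(Lower-tail contribution to power is negligible for δ > 0.)
δ = d·√(n/2) ⇒ d = δ/√(n/2) = 3.605/√(199/2) = 0.3614.

d ≈ 0.361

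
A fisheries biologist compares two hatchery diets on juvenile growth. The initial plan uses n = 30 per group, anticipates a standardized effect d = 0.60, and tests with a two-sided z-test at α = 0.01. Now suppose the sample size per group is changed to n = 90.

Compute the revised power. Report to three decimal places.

With n = 90 per group: δ = d·√(n/2) = 0.60 × √(90/2) = 4.0249. Critical value z_{0.005} = 2.576.
Revised power = Φ(δ − 2.576) + Φ(−δ − 2.576) = Φ(1.449) + Φ(-6.601) = 0.9263 + 0.0000 = 0.9263.

Power ≈ 0.926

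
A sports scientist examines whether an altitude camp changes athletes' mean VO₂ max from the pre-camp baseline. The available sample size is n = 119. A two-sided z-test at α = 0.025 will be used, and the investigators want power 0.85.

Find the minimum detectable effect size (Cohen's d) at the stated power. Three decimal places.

Need Φ(δ − 2.241) = 0.85, so δ = 2.241 + 1.036 = 3.278.
(Lower-tail contribution to power is negligible for δ > 0.)
δ = d·√n ⇒ d = δ/√n = 3.278/√119 = 0.3005.

d ≈ 0.300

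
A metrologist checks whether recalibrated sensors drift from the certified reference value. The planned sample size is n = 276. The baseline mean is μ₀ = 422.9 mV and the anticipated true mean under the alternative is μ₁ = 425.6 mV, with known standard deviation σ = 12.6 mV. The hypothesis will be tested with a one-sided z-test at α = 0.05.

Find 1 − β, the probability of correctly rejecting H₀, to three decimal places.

Power ≈ 0.972

Standardized effect: d = |μ₁ − μ₀| / σ = |425.6 − 422.9| / 12.6 = 0.2143
Noncentrality parameter: δ = d·√n = 0.2143 × √276 = 3.5600
One-sided α = 0.05 → critical value z_{0.05} = 1.645.
Power = Φ(δ − 1.645) = Φ(1.915) = 0.9723.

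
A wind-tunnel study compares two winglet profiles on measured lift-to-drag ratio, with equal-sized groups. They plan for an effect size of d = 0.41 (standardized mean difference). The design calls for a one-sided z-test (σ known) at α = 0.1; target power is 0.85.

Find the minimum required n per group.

n = 64 per group

Set Φ(δ − 1.282) = 0.85; then δ − 1.282 = Φ⁻¹(0.85) = 1.036, giving δ = 2.318.
δ = d·√(n/2) ⇒ n = 2(δ/d)² = 2 × (2.318 / 0.41)² = 63.93.
Round up to the next whole unit.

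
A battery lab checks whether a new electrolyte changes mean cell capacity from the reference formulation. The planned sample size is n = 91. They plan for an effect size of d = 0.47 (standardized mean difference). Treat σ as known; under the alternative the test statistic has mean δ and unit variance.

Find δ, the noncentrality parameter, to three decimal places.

The noncentrality parameter scales effect size by the design's sample-size factor: δ = d·√n = 0.47 × √91 = 4.4835

δ ≈ 4.484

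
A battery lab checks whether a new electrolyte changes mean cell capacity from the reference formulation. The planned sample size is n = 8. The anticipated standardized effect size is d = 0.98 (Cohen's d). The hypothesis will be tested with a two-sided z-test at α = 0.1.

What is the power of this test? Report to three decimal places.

Noncentrality parameter: δ = d·√n = 0.98 × √8 = 2.7719
Critical value for a two-sided test at α = 0.1: z_{α/2} = 1.645.
Power = Φ(δ − 1.645) + Φ(−δ − 1.645) = Φ(1.127) + Φ(-4.417) = 0.8701 + 0.0000 = 0.8701.

Power ≈ 0.870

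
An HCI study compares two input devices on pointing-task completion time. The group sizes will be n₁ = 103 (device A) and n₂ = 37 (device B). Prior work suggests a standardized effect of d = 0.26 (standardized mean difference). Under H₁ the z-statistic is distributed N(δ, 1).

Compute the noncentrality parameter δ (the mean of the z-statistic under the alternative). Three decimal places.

δ ≈ 1.357

The noncentrality parameter scales effect size by the design's sample-size factor: δ = d / √(1/n₁ + 1/n₂) = 0.26 / √(1/103 + 1/37) = 1.3565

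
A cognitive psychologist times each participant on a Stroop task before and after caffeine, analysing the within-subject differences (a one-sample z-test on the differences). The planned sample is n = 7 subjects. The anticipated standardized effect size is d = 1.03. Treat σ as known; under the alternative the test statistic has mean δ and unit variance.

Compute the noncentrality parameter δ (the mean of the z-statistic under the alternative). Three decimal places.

δ = d·√n = 1.03 × √7 = 2.7251

δ ≈ 2.725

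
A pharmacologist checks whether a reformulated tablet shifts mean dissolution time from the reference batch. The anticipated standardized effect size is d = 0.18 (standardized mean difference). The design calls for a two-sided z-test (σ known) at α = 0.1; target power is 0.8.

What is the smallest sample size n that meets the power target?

For power 0.8 need Φ(δ − z_{0.05}) = 0.8, so δ = z_{0.05} + z_{0.20} = 1.645 + 0.842 = 2.486.
(For δ > 0 the lower-tail rejection region contributes negligibly to power, so the one-term inversion is standard.)
δ = d·√n ⇒ n = (δ/d)² = (2.486 / 0.18)² = 190.82.
Round up to the next whole unit.

n = 191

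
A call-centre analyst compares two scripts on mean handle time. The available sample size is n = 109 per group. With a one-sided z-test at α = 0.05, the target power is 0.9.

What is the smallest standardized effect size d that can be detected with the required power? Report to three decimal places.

d ≈ 0.396

Need Φ(δ − 1.645) = 0.9, so δ = 1.645 + 1.282 = 2.926.
δ = d·√(n/2) ⇒ d = δ/√(n/2) = 2.926/√(109/2) = 0.3964.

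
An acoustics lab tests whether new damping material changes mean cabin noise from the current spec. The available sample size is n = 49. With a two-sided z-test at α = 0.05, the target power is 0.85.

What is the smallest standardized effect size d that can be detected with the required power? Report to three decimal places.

Required noncentrality: δ = z_{0.025} + z_{0.15} = 1.960 + 1.036 = 2.996.
(Lower-tail contribution to power is negligible for δ > 0.)
δ = d·√n ⇒ d = δ/√n = 2.996/√49 = 0.4281.

d ≈ 0.428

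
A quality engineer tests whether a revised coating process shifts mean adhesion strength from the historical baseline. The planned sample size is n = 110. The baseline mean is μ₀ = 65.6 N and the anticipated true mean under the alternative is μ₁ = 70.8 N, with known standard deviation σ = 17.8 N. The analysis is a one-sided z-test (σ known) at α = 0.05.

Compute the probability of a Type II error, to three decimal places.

Standardized effect: d = |μ₁ − μ₀| / σ = |70.8 − 65.6| / 17.8 = 0.2921
Noncentrality parameter: δ = d·√n = 0.2921 × √110 = 3.0639
Critical value for a one-sided test at α = 0.05: z_α = 1.645.
Power = P(Z > 1.645 − δ) = Φ(1.419) = 0.9221.
Type II error: β = 1 − power = 1 − 0.9221 = 0.0779.

β ≈ 0.078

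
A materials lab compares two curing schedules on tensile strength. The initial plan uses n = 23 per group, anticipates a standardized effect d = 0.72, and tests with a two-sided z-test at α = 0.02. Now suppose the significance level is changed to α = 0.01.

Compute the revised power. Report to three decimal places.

δ = d·√(n/2) = 0.72 × √(23/2) = 2.4416 (unchanged). New critical value: z_{0.005} = 2.576.
Revised power = Φ(δ − 2.576) + Φ(−δ − 2.576) = Φ(-0.134) + Φ(-5.017) = 0.4466 + 0.0000 = 0.4466.

Power ≈ 0.447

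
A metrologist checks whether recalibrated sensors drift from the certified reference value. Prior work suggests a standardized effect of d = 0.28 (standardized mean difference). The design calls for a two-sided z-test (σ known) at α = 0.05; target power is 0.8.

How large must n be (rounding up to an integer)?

For power 0.8 need Φ(δ − z_{0.025}) = 0.8, so δ = z_{0.025} + z_{0.20} = 1.960 + 0.842 = 2.802.
(Ignoring the negligible lower-tail rejection probability gives the usual closed-form inversion.)
δ = d·√n ⇒ n = (δ/d)² = (2.802 / 0.28)² = 100.11.
Rounding up, n = 101.

n = 101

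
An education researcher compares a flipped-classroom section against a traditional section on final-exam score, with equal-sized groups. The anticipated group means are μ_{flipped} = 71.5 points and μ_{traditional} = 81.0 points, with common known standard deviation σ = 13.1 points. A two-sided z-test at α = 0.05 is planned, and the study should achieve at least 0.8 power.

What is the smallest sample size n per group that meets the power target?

Standardized effect: d = |μ_{flipped} − μ_{traditional}| / σ = |71.5 − 81.0| / 13.1 = 0.7252
Set Φ(δ − 1.960) = 0.8; then δ − 1.960 = Φ⁻¹(0.8) = 0.842, giving δ = 2.802.
(The Φ(−δ − z_{α/2}) term is vanishingly small for δ > 0 and is dropped in the standard sample-size formula.)
δ = d·√(n/2) ⇒ n = 2(δ/d)² = 2 × (2.802 / 0.7252)² = 29.85.
Rounding up, n = 30 per group.

n = 30 per group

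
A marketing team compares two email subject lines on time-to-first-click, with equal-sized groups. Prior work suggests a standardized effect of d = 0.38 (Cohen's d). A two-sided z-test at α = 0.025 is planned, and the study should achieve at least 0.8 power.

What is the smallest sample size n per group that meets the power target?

Set Φ(δ − 2.241) = 0.8; then δ − 2.241 = Φ⁻¹(0.8) = 0.842, giving δ = 3.083.
(The Φ(−δ − z_{α/2}) term is vanishingly small for δ > 0 and is dropped in the standard sample-size formula.)
δ = d·√(n/2) ⇒ n = 2(δ/d)² = 2 × (3.083 / 0.38)² = 131.65.
Rounding up, n = 132 per group.

n = 132 per group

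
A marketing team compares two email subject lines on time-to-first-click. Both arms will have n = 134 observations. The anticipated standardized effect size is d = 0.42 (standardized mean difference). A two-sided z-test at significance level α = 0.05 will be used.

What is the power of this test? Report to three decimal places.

Power ≈ 0.930

Noncentrality parameter: δ = d·√(n/2) = 0.42 × √(134/2) = 3.4378
Two-sided α = 0.05 → critical value z_{0.025} = 1.960.
Power = Φ(δ − 1.960) + Φ(−δ − 1.960) = Φ(1.478) + Φ(-5.398) = 0.9303 + 0.0000 = 0.9303.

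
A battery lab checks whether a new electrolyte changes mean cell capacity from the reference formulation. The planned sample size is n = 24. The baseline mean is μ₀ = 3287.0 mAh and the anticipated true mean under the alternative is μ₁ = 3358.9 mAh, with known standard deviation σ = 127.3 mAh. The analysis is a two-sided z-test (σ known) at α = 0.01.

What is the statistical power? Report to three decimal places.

Power ≈ 0.576

Standardized effect: d = |μ₁ − μ₀| / σ = |3358.9 − 3287.0| / 127.3 = 0.5648
Noncentrality parameter: δ = d·√n = 0.5648 × √24 = 2.7670
Two-sided α = 0.01 → critical value z_{0.005} = 2.576.
Power = Φ(δ − 2.576) + Φ(−δ − 2.576) = Φ(0.191) + Φ(-5.343) = 0.5758 + 0.0000 = 0.5758.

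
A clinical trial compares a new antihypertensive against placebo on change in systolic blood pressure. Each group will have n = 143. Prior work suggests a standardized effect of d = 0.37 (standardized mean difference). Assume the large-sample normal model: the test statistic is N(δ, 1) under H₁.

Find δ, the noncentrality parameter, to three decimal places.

δ ≈ 3.129

The noncentrality parameter scales effect size by the design's sample-size factor: δ = d·√(n/2) = 0.37 × √(143/2) = 3.1286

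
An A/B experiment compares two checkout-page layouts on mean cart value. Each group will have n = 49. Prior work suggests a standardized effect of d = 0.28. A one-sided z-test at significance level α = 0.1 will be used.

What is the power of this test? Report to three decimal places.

Noncentrality parameter: δ = d·√(n/2) = 0.28 × √(49/2) = 1.3859
One-sided α = 0.1 → critical value z_{0.1} = 1.282.
Power = Φ(δ − 1.282) = Φ(0.104) = 0.5416.

Power ≈ 0.542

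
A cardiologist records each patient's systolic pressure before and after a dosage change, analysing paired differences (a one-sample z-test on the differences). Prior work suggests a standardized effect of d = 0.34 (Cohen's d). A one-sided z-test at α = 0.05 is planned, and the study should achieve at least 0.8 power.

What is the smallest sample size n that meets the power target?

n = 54

Set Φ(δ − 1.645) = 0.8; then δ − 1.645 = Φ⁻¹(0.8) = 0.842, giving δ = 2.486.
δ = d·√n ⇒ n = (δ/d)² = (2.486 / 0.34)² = 53.48.
Rounding up, n = 54.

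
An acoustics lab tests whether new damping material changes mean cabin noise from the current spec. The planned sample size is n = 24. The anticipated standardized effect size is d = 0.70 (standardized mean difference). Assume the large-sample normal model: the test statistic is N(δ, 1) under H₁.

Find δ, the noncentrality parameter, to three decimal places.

δ = d·√n = 0.70 × √24 = 3.4293

δ ≈ 3.429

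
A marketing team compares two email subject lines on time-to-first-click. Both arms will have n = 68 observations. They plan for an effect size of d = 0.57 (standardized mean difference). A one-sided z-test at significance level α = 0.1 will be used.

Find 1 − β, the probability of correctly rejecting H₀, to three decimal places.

Power ≈ 0.979

Noncentrality parameter: δ = d·√(n/2) = 0.57 × √(68/2) = 3.3236
One-sided α = 0.1 → critical value z_{0.1} = 1.282.
Power = Φ(δ − 1.282) = Φ(2.042) = 0.9794.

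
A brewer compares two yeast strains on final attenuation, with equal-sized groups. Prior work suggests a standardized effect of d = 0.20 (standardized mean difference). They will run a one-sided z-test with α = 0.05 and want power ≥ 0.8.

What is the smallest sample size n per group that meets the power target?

n = 310 per group

For power 0.8 need Φ(δ − z_{0.05}) = 0.8, so δ = z_{0.05} + z_{0.20} = 1.645 + 0.842 = 2.486.
δ = d·√(n/2) ⇒ n = 2(δ/d)² = 2 × (2.486 / 0.20)² = 309.13.
Rounding up, n = 310 per group.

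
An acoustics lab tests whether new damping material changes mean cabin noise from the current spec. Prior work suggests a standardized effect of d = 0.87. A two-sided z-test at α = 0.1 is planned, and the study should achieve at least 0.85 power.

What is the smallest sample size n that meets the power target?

Set Φ(δ − 1.645) = 0.85; then δ − 1.645 = Φ⁻¹(0.85) = 1.036, giving δ = 2.681.
(For δ > 0 the lower-tail rejection region contributes negligibly to power, so the one-term inversion is standard.)
δ = d·√n ⇒ n = (δ/d)² = (2.681 / 0.87)² = 9.50.
Round up to the next whole unit.

n = 10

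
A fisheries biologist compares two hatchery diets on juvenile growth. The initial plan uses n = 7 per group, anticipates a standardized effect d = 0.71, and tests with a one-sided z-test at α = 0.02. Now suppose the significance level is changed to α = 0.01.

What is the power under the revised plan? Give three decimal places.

Power ≈ 0.159

δ = d·√(n/2) = 0.71 × √(7/2) = 1.3283 (unchanged). New critical value: z_{0.01} = 2.326.
Revised power = Φ(δ − 2.326) = Φ(-0.998) = 0.1591.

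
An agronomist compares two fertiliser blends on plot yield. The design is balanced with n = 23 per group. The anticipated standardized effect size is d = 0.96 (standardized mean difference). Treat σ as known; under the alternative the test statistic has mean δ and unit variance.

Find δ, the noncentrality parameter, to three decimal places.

δ ≈ 3.256

δ = d·√(n/2) = 0.96 × √(23/2) = 3.2555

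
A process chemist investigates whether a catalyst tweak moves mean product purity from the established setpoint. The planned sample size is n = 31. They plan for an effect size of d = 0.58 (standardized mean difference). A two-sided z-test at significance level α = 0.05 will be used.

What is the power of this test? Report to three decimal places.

Power ≈ 0.898

Noncentrality parameter: δ = d·√n = 0.58 × √31 = 3.2293
Critical value for a two-sided test at α = 0.05: z_{α/2} = 1.960.
Power = Φ(δ − 1.960) + Φ(−δ − 1.960) = Φ(1.269) + Φ(-5.189) = 0.8978 + 0.0000 = 0.8978.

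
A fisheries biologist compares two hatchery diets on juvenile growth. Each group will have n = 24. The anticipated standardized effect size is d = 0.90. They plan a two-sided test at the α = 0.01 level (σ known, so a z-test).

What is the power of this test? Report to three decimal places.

Noncentrality parameter: δ = d·√(n/2) = 0.90 × √(24/2) = 3.1177
Two-sided α = 0.01 → critical value z_{0.005} = 2.576.
Power = Φ(δ − 2.576) + Φ(−δ − 2.576) = Φ(0.542) + Φ(-5.694) = 0.7060 + 0.0000 = 0.7060.

Power ≈ 0.706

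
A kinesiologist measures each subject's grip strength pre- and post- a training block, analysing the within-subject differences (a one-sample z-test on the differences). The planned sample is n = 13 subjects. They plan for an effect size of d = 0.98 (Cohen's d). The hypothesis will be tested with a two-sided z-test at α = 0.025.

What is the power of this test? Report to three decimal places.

Power ≈ 0.902

Noncentrality parameter: δ = d·√n = 0.98 × √13 = 3.5334
Two-sided α = 0.025 → critical value z_{0.0125} = 2.241.
Power = Φ(δ − 2.241) + Φ(−δ − 2.241) = Φ(1.292) + Φ(-5.775) = 0.9018 + 0.0000 = 0.9018.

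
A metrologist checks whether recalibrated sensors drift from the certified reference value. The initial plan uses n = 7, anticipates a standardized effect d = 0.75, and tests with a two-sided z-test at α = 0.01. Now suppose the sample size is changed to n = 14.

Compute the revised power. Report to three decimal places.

Power ≈ 0.591

With n = 14: δ = d·√n = 0.75 × √14 = 2.8062. Critical value z_{0.005} = 2.576.
Revised power = Φ(δ − 2.576) + Φ(−δ − 2.576) = Φ(0.230) + Φ(-5.382) = 0.5911 + 0.0000 = 0.5911.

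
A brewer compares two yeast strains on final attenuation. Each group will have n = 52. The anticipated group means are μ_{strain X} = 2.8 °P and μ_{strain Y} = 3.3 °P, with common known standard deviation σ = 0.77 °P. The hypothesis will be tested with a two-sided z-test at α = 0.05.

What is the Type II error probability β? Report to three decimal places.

β ≈ 0.088

Standardized effect: d = |μ_{strain X} − μ_{strain Y}| / σ = |2.8 − 3.3| / 0.77 = 0.6494
Noncentrality parameter: δ = d·√(n/2) = 0.6494 × √(52/2) = 3.3111
Two-sided α = 0.05 → critical value z_{0.025} = 1.960.
Power = Φ(δ − 1.960) + Φ(−δ − 1.960) = Φ(1.351) + Φ(-5.271) = 0.9117 + 0.0000 = 0.9117.
Type II error: β = 1 − power = 1 − 0.9117 = 0.0883.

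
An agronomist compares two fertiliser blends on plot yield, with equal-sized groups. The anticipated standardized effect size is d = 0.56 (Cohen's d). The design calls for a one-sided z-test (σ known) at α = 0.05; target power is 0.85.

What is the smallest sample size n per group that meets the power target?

n = 46 per group

For power 0.85 need Φ(δ − z_{0.05}) = 0.85, so δ = z_{0.05} + z_{0.15} = 1.645 + 1.036 = 2.681.
δ = d·√(n/2) ⇒ n = 2(δ/d)² = 2 × (2.681 / 0.56)² = 45.85.
Round up to the next whole unit.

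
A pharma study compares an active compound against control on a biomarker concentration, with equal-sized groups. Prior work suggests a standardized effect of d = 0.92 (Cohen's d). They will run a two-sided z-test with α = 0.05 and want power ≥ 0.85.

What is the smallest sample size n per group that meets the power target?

n = 22 per group

For power 0.85 need Φ(δ − z_{0.025}) = 0.85, so δ = z_{0.025} + z_{0.15} = 1.960 + 1.036 = 2.996.
(Ignoring the negligible lower-tail rejection probability gives the usual closed-form inversion.)
δ = d·√(n/2) ⇒ n = 2(δ/d)² = 2 × (2.996 / 0.92)² = 21.22.
Round up to the next whole unit.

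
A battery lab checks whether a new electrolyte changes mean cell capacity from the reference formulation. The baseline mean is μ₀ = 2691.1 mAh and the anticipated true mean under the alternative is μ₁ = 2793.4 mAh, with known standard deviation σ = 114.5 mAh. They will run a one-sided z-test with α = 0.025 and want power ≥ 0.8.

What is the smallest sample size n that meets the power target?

n = 10

Standardized effect: d = |μ₁ − μ₀| / σ = |2793.4 − 2691.1| / 114.5 = 0.8934
Set Φ(δ − 1.960) = 0.8; then δ − 1.960 = Φ⁻¹(0.8) = 0.842, giving δ = 2.802.
δ = d·√n ⇒ n = (δ/d)² = (2.802 / 0.8934)² = 9.83.
Rounding up, n = 10.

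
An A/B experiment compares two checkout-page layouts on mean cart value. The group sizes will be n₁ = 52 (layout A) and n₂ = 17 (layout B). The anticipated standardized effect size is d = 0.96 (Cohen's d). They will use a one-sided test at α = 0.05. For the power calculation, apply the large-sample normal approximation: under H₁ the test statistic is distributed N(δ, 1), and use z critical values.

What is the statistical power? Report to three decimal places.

Power ≈ 0.963

Noncentrality parameter: δ = d / √(1/n₁ + 1/n₂) = 0.96 / √(1/52 + 1/17) = 3.4362
Critical value for a one-sided test at α = 0.05: z_α = 1.645.
Power = Φ(δ − 1.645) = Φ(1.791) = 0.9634.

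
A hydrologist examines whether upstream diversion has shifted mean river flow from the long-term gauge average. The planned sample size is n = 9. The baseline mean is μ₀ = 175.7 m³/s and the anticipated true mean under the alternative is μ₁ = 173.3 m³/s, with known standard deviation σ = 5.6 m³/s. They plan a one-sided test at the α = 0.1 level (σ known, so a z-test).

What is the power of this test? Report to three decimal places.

Standardized effect: d = |μ₁ − μ₀| / σ = |173.3 − 175.7| / 5.6 = 0.4286
Noncentrality parameter: δ = d·√n = 0.4286 × √9 = 1.2857
One-sided α = 0.1 → critical value z_{0.1} = 1.282.
Power = P(Z > 1.282 − δ) = Φ(0.004) = 0.5017.

Power ≈ 0.502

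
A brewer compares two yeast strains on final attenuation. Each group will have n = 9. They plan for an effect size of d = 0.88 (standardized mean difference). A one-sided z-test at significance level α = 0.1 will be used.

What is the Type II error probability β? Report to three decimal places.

β ≈ 0.279

Noncentrality parameter: δ = d·√(n/2) = 0.88 × √(9/2) = 1.8668
One-sided α = 0.1 → critical value z_{0.1} = 1.282.
Power = Φ(δ − 1.282) = Φ(0.585) = 0.7208.
Type II error: β = 1 − power = 1 − 0.7208 = 0.2792.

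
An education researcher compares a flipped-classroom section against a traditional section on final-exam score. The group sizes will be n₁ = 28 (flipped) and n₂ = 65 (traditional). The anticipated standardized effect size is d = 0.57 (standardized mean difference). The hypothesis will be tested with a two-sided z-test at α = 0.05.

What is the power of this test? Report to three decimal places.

Noncentrality parameter: δ = d / √(1/n₁ + 1/n₂) = 0.57 / √(1/28 + 1/65) = 2.5216
Two-sided α = 0.05 → critical value z_{0.025} = 1.960.
Power = Φ(δ − 1.960) + Φ(−δ − 1.960) = Φ(0.562) + Φ(-4.482) = 0.7128 + 0.0000 = 0.7128.

Power ≈ 0.713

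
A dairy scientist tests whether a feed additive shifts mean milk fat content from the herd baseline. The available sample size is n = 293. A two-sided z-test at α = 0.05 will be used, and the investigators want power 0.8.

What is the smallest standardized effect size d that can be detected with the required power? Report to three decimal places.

Need Φ(δ − 1.960) = 0.8, so δ = 1.960 + 0.842 = 2.802.
(The second rejection-region term Φ(−δ − z_{α/2}) is negligible and dropped.)
δ = d·√n ⇒ d = δ/√n = 2.802/√293 = 0.1637.

d ≈ 0.164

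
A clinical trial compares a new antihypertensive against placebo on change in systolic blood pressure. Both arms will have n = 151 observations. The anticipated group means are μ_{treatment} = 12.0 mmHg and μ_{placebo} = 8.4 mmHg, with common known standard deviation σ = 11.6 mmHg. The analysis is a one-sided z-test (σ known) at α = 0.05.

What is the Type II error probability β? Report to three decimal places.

β ≈ 0.146

Standardized effect: d = |μ_{treatment} − μ_{placebo}| / σ = |12.0 − 8.4| / 11.6 = 0.3103
Noncentrality parameter: δ = d·√(n/2) = 0.3103 × √(151/2) = 2.6966
One-sided α = 0.05 → critical value z_{0.05} = 1.645.
Power = P(Z > 1.645 − δ) = Φ(1.052) = 0.8535.
Type II error: β = 1 − power = 1 − 0.8535 = 0.1465.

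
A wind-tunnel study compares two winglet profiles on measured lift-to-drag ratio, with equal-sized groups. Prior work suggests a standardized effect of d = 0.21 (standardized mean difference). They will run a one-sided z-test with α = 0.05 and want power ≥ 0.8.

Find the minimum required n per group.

n = 281 per group

For power 0.8 need Φ(δ − z_{0.05}) = 0.8, so δ = z_{0.05} + z_{0.20} = 1.645 + 0.842 = 2.486.
δ = d·√(n/2) ⇒ n = 2(δ/d)² = 2 × (2.486 / 0.21)² = 280.39.
Rounding up, n = 281 per group.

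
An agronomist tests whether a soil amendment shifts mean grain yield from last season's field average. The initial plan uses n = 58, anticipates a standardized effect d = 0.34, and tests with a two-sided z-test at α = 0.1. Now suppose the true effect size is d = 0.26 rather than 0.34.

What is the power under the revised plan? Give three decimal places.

Power ≈ 0.631

With d = 0.26: δ = d·√n = 0.26 × √58 = 1.9801. Critical value z_{0.05} = 1.645.
Revised power = Φ(δ − 1.645) + Φ(−δ − 1.645) = Φ(0.335) + Φ(-3.625) = 0.6313 + 0.0001 = 0.6314.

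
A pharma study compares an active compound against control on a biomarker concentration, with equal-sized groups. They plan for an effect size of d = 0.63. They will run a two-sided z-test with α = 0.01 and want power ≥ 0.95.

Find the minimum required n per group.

n = 90 per group

For power 0.95 need Φ(δ − z_{0.005}) = 0.95, so δ = z_{0.005} + z_{0.05} = 2.576 + 1.645 = 4.221.
(For δ > 0 the lower-tail rejection region contributes negligibly to power, so the one-term inversion is standard.)
δ = d·√(n/2) ⇒ n = 2(δ/d)² = 2 × (4.221 / 0.63)² = 89.77.
Round up to the next whole unit.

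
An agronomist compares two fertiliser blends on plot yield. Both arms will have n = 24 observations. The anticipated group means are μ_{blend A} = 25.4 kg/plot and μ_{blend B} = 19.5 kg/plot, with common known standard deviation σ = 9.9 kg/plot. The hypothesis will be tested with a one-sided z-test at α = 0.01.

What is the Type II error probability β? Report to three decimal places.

β ≈ 0.603

Standardized effect: d = |μ_{blend A} − μ_{blend B}| / σ = |25.4 − 19.5| / 9.9 = 0.5960
Noncentrality parameter: δ = d·√(n/2) = 0.5960 × √(24/2) = 2.0645
Critical value for a one-sided test at α = 0.01: z_α = 2.326.
Power = Φ(δ − 2.326) = Φ(-0.262) = 0.3967.
Type II error: β = 1 − power = 1 − 0.3967 = 0.6033.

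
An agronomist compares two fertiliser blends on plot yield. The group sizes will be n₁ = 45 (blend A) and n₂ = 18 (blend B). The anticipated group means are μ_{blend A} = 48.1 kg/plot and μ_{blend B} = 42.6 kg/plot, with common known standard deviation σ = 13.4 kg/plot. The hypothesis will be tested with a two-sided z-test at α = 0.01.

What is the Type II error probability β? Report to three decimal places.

β ≈ 0.865

Standardized effect: d = |μ_{blend A} − μ_{blend B}| / σ = |48.1 − 42.6| / 13.4 = 0.4104
Noncentrality parameter: δ = d / √(1/n₁ + 1/n₂) = 0.4104 / √(1/45 + 1/18) = 1.4717
Two-sided α = 0.01 → critical value z_{0.005} = 2.576.
Power = Φ(δ − 2.576) + Φ(−δ − 2.576) = Φ(-1.104) + Φ(-4.048) = 0.1348 + 0.0000 = 0.1348.
Type II error: β = 1 − power = 1 − 0.1348 = 0.8652.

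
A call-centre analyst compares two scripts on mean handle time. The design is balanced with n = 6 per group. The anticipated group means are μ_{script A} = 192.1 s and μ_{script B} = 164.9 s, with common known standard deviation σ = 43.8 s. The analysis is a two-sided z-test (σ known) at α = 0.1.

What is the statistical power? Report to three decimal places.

Power ≈ 0.288

Standardized effect: d = |μ_{script A} − μ_{script B}| / σ = |192.1 − 164.9| / 43.8 = 0.6210
Noncentrality parameter: δ = d·√(n/2) = 0.6210 × √(6/2) = 1.0756
Critical value for a two-sided test at α = 0.1: z_{α/2} = 1.645.
Power = Φ(δ − 1.645) + Φ(−δ − 1.645) = Φ(-0.569) + Φ(-2.720) = 0.2846 + 0.0033 = 0.2879.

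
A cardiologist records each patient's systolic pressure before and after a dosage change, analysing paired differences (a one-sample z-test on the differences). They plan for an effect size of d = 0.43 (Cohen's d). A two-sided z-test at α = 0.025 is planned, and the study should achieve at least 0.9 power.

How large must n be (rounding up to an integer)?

Set Φ(δ − 2.241) = 0.9; then δ − 2.241 = Φ⁻¹(0.9) = 1.282, giving δ = 3.523.
(Ignoring the negligible lower-tail rejection probability gives the usual closed-form inversion.)
δ = d·√n ⇒ n = (δ/d)² = (3.523 / 0.43)² = 67.12.
Rounding up, n = 68.

n = 68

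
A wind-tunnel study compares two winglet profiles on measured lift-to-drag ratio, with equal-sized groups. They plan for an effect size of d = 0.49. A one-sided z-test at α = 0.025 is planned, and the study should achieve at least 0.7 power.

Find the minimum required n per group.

n = 52 per group

For power 0.7 need Φ(δ − z_{0.025}) = 0.7, so δ = z_{0.025} + z_{0.30} = 1.960 + 0.524 = 2.484.
δ = d·√(n/2) ⇒ n = 2(δ/d)² = 2 × (2.484 / 0.49)² = 51.41.
Rounding up, n = 52 per group.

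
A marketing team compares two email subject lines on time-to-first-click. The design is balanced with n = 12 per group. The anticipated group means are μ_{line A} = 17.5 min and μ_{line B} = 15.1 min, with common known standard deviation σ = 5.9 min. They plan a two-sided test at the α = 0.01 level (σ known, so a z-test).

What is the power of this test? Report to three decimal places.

Power ≈ 0.057

Standardized effect: d = |μ_{line A} − μ_{line B}| / σ = |17.5 − 15.1| / 5.9 = 0.4068
Noncentrality parameter: λ = d·√(n/2) = 0.4068 × √(12/2) = 0.9964
Two-sided α = 0.01 → critical value z_{0.005} = 2.576.
Power = Φ(λ − 2.576) + Φ(−λ − 2.576) = Φ(-1.579) + Φ(-3.572) = 0.0571 + 0.0002 = 0.0573.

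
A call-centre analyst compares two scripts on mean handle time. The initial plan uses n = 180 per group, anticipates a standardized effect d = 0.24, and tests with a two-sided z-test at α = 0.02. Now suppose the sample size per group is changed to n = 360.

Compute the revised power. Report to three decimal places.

Power ≈ 0.814

With n = 360 per group: δ = d·√(n/2) = 0.24 × √(360/2) = 3.2199. Critical value z_{0.01} = 2.326.
Revised power = Φ(δ − 2.326) + Φ(−δ − 2.326) = Φ(0.894) + Φ(-5.546) = 0.8142 + 0.0000 = 0.8142.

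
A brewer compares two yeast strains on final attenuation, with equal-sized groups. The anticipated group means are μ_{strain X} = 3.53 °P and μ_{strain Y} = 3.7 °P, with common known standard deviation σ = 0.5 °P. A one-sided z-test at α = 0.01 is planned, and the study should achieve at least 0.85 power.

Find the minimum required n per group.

n = 196 per group

Standardized effect: d = |μ_{strain X} − μ_{strain Y}| / σ = |3.53 − 3.7| / 0.5 = 0.3400
For power 0.85 need Φ(δ − z_{0.01}) = 0.85, so δ = z_{0.01} + z_{0.15} = 2.326 + 1.036 = 3.363.
δ = d·√(n/2) ⇒ n = 2(δ/d)² = 2 × (3.363 / 0.3400)² = 195.65.
Rounding up, n = 196 per group.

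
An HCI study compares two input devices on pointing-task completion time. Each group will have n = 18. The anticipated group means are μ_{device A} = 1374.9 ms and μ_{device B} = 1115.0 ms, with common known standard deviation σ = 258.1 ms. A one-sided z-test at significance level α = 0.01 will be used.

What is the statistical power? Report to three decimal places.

Standardized effect: d = |μ_{device A} − μ_{device B}| / σ = |1374.9 − 1115.0| / 258.1 = 1.0070
Noncentrality parameter: δ = d·√(n/2) = 1.0070 × √(18/2) = 3.0209
Critical value for a one-sided test at α = 0.01: z_α = 2.326.
Power = Φ(δ − 2.326) = Φ(0.695) = 0.7563.

Power ≈ 0.756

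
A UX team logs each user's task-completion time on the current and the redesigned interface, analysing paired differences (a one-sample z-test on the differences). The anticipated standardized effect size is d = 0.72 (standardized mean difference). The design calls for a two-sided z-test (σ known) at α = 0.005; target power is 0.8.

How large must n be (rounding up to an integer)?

For power 0.8 need Φ(δ − z_{0.0025}) = 0.8, so δ = z_{0.0025} + z_{0.20} = 2.807 + 0.842 = 3.649.
(The Φ(−δ − z_{α/2}) term is vanishingly small for δ > 0 and is dropped in the standard sample-size formula.)
δ = d·√n ⇒ n = (δ/d)² = (3.649 / 0.72)² = 25.68.
Rounding up, n = 26.

n = 26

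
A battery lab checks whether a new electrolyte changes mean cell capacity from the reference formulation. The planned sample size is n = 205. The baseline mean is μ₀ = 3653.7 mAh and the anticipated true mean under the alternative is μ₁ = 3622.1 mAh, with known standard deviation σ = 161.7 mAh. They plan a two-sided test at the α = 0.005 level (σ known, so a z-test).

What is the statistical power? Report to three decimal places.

Standardized effect: d = |μ₁ − μ₀| / σ = |3622.1 − 3653.7| / 161.7 = 0.1954
Noncentrality parameter: δ = d·√n = 0.1954 × √205 = 2.7980
Critical value for a two-sided test at α = 0.005: z_{α/2} = 2.807.
Power = Φ(δ − 2.807) + Φ(−δ − 2.807) = Φ(-0.009) + Φ(-5.605) = 0.4964 + 0.0000 = 0.4964.

Power ≈ 0.496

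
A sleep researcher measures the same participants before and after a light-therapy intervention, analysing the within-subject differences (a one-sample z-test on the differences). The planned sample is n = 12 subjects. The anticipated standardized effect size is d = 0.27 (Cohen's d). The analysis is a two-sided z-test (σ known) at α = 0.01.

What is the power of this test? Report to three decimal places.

Noncentrality parameter: δ = d·√n = 0.27 × √12 = 0.9353
Two-sided α = 0.01 → critical value z_{0.005} = 2.576.
Power = Φ(δ − 2.576) + Φ(−δ − 2.576) = Φ(-1.641) + Φ(-3.511) = 0.0504 + 0.0002 = 0.0507.

Power ≈ 0.051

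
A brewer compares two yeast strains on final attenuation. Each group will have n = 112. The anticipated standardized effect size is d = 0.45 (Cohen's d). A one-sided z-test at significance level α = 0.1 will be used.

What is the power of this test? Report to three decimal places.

Noncentrality parameter: δ = d·√(n/2) = 0.45 × √(112/2) = 3.3675
Critical value for a one-sided test at α = 0.1: z_α = 1.282.
Power = P(Z > 1.282 − δ) = Φ(2.086) = 0.9815.

Power ≈ 0.982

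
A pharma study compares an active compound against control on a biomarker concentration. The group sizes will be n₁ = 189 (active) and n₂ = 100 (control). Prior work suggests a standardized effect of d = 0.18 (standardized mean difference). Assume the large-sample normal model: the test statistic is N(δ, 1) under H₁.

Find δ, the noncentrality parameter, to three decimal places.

The noncentrality parameter scales effect size by the design's sample-size factor: δ = d / √(1/n₁ + 1/n₂) = 0.18 / √(1/189 + 1/100) = 1.4556

δ ≈ 1.456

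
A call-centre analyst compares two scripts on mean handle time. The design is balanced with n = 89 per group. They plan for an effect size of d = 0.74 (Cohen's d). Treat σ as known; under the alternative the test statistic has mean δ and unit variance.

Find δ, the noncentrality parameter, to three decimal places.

δ ≈ 4.936

δ = d·√(n/2) = 0.74 × √(89/2) = 4.9364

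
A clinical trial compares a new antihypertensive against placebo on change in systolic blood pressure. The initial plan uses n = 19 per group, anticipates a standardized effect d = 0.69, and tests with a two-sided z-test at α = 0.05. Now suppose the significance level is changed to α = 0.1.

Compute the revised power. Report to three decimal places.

Power ≈ 0.685

δ = d·√(n/2) = 0.69 × √(19/2) = 2.1267 (unchanged). New critical value: z_{0.05} = 1.645.
Revised power = Φ(δ − 1.645) + Φ(−δ − 1.645) = Φ(0.482) + Φ(-3.772) = 0.6851 + 0.0001 = 0.6851.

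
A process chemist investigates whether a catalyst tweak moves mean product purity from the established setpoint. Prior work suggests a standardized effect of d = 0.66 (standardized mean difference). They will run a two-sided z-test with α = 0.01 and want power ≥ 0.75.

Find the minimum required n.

n = 25

Set Φ(δ − 2.576) = 0.75; then δ − 2.576 = Φ⁻¹(0.75) = 0.674, giving δ = 3.250.
(For δ > 0 the lower-tail rejection region contributes negligibly to power, so the one-term inversion is standard.)
δ = d·√n ⇒ n = (δ/d)² = (3.250 / 0.66)² = 24.25.
Round up to the next whole unit.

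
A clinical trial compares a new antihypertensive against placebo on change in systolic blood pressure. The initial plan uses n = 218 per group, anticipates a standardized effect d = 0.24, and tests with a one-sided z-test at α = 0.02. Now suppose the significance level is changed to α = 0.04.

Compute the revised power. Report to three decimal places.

Power ≈ 0.775

δ = d·√(n/2) = 0.24 × √(218/2) = 2.5057 (unchanged). New critical value: z_{0.04} = 1.751.
Revised power = P(Z > 1.751 − δ) = Φ(0.755) = 0.7749.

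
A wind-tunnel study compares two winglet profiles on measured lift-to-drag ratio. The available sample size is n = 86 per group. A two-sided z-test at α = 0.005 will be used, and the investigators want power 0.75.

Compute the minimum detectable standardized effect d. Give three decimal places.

d ≈ 0.531

Required noncentrality: δ = z_{0.0025} + z_{0.25} = 2.807 + 0.674 = 3.482.
(Lower-tail contribution to power is negligible for δ > 0.)
δ = d·√(n/2) ⇒ d = δ/√(n/2) = 3.482/√(86/2) = 0.5309.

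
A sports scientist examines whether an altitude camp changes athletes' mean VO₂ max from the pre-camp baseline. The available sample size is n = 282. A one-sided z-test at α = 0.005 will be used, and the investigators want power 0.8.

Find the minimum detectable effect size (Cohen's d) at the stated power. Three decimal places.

Need Φ(δ − 2.576) = 0.8, so δ = 2.576 + 0.842 = 3.417.
δ = d·√n ⇒ d = δ/√n = 3.417/√282 = 0.2035.

d ≈ 0.204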